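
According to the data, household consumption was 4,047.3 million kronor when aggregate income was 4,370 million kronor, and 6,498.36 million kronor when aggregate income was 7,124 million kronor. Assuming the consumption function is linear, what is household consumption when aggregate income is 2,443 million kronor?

C = 2332.27

MPC = (6498.36 − 4047.3)/(7124 − 4370) = 2451.06/2754 = 0.89
a = 4047.3 − 0.89(4370) = 4047.3 − 3889.3 = 158
C = 158 + 0.89(2443) = 158 + 2174.27 = 2332.27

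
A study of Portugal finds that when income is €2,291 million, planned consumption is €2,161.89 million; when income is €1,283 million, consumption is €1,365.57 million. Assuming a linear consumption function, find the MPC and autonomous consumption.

MPC = 0.79; a = 352

MPC = ΔC/ΔY = (2161.89 − 1365.57)/(2291 − 1283) = 796.32/1008 = 0.79
a = C − MPC·Y = 1365.57 − 0.79(1283) = 1365.57 − 1013.57 = 352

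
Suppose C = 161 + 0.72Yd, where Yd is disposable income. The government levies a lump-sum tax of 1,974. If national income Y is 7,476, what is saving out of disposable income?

S = 1379.56

Yd = Y − T = 7476 − 1974 = 5502
C = 161 + 0.72(5502) = 161 + 3961.44 = 4122.44
S = Yd − C = 5502 − 4122.44 = 1379.56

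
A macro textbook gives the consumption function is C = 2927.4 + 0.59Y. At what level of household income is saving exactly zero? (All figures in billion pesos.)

At break-even, C = Y: 2927.4 + 0.59Y = Y
0.41Y = 2927.4, so Y = 2927.4/0.41 = 7140

Y = 7140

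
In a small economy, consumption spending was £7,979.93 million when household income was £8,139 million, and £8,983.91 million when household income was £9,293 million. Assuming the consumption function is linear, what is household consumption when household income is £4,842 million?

C = 5111.54

MPC = (8983.91 − 7979.93)/(9293 − 8139) = 1003.98/1154 = 0.87
a = 7979.93 − 0.87(8139) = 7979.93 − 7080.93 = 899
C = 899 + 0.87(4842) = 899 + 4212.54 = 5111.54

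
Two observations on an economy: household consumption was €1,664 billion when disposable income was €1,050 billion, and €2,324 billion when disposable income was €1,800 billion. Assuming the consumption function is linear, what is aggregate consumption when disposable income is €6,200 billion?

C = 6196

MPC = (2324 − 1664)/(1800 − 1050) = 660/750 = 0.88
a = 1664 − 0.88(1050) = 1664 − 924 = 740
C = 740 + 0.88(6200) = 740 + 5456 = 6196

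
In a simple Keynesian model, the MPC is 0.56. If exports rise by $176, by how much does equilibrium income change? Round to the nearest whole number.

The multiplier is 1/(1 − MPC) = 1/0.44.
ΔY = 176/0.44 = 400.00 ≈ 400

ΔY ≈ 400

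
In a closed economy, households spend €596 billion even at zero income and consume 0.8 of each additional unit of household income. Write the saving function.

S = Y − C = Y − (596 + 0.8Y) = -596 + (1 − 0.8)Y

S = -596 + 0.2Y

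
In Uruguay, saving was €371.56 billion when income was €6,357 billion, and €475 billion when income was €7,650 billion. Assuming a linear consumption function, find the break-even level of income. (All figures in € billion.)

Y = 1712.5

MPS = ΔS/ΔY = (475 − 371.56)/(7650 − 6357) = 103.44/1293 = 0.08
MPC = 1 − MPS = 0.92
From S(6357) = 371.56: −a + 0.08(6357) = 371.56, so a = 508.56 − 371.56 = 137
Break-even (S = 0): Y = a/MPS = 137/0.08 = 1712.5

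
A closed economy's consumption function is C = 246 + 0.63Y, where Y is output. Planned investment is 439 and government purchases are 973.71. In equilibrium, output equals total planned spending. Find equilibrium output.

Y = C + I + G = 246 + 0.63Y + 439 + 973.71
Y − 0.63Y = 1658.71
0.37Y = 1658.71, so Y = 1658.71/0.37 = 4483

Y = 4483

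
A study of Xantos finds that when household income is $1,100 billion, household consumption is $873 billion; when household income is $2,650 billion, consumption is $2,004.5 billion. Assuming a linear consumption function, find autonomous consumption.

MPC = ΔC/ΔY = (2004.5 − 873)/(2650 − 1100) = 1131.5/1550 = 0.73
a = C − MPC·Y = 873 − 0.73(1100) = 873 − 803 = 70

a = 70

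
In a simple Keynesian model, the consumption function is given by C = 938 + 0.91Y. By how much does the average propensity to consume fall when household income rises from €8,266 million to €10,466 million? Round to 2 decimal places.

ΔAPC = 0.02

At Y = 8266: C = 938 + 0.91(8266) = 8460.06, APC = 8460.06/8266 = 1.023
At Y = 10466: C = 10462.06, APC = 10462.06/10466 = 1.000
Fall in APC = 1.023 − 1.000 = 0.023 ≈ 0.02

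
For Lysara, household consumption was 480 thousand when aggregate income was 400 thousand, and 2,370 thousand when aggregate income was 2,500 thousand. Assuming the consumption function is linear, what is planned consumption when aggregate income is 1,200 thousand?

C = 1200

MPC = (2370 − 480)/(2500 − 400) = 1890/2100 = 0.9
a = 480 − 0.9(400) = 480 − 360 = 120
C = 120 + 0.9(1200) = 120 + 1080 = 1200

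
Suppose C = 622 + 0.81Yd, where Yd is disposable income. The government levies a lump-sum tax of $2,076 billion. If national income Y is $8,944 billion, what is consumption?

Yd = Y − T = 8944 − 2076 = 6868
C = 622 + 0.81(6868) = 622 + 5563.08 = 6185.08

C = 6185.08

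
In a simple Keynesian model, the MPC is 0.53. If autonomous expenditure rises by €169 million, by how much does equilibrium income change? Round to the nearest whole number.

ΔY ≈ 360

The multiplier is 1/(1 − MPC) = 1/0.47.
ΔY = 169/0.47 = 359.57 ≈ 360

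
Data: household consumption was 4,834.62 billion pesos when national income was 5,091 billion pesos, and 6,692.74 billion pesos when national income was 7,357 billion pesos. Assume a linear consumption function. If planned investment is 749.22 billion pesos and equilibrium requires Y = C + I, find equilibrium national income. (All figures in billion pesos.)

MPC = (6692.74 − 4834.62)/(7357 − 5091) = 1858.12/2266 = 0.82
a = 4834.62 − 0.82(5091) = 660
Equilibrium: Y = 660 + 0.82Y + 749.22
0.18Y = 1409.22, so Y = 1409.22/0.18 = 7829

Y = 7829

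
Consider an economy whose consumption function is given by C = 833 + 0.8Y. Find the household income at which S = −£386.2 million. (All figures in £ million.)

S = Y − C = -833 + 0.2Y
-833 + 0.2Y = -386.2, so 0.2Y = 446.8 and Y = 2234

Y = 2234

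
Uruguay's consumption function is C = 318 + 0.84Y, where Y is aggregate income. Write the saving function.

S = -318 + 0.16Y

S = Y − C = Y − (318 + 0.84Y) = -318 + (1 − 0.84)Y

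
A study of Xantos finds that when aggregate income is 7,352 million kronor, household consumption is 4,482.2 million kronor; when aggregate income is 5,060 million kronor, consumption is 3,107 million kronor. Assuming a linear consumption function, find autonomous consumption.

a = 71

MPC = ΔC/ΔY = (4482.2 − 3107)/(7352 − 5060) = 1375.2/2292 = 0.6
a = C − MPC·Y = 3107 − 0.6(5060) = 3107 − 3036 = 71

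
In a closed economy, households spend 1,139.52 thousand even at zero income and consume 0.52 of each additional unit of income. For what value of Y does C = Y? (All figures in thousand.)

Y = 2374

At break-even, C = Y: 1139.52 + 0.52Y = Y
0.48Y = 1139.52, so Y = 1139.52/0.48 = 2374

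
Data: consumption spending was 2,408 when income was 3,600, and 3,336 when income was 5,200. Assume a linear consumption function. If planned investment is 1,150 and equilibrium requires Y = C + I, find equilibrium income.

MPC = (3336 − 2408)/(5200 − 3600) = 928/1600 = 0.58
a = 2408 − 0.58(3600) = 320
Equilibrium: Y = 320 + 0.58Y + 1150
0.42Y = 1470, so Y = 1470/0.42 = 3500

Y = 3500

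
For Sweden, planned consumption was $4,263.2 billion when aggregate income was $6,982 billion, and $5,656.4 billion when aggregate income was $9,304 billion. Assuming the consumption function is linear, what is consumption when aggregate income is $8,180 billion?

C = 4982

MPC = (5656.4 − 4263.2)/(9304 − 6982) = 1393.2/2322 = 0.6
a = 4263.2 − 0.6(6982) = 4263.2 − 4189.2 = 74
C = 74 + 0.6(8180) = 74 + 4908 = 4982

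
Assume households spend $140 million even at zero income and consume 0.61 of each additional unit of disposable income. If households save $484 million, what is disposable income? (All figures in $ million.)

S = Y − C = -140 + 0.39Y
-140 + 0.39Y = 484, so 0.39Y = 624 and Y = 1600

Y = 1600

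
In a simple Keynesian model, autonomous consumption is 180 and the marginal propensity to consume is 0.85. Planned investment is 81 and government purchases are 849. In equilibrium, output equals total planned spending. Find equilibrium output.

Y = C + I + G = 180 + 0.85Y + 81 + 849
Y − 0.85Y = 1110
0.15Y = 1110, so Y = 1110/0.15 = 7400

Y = 7400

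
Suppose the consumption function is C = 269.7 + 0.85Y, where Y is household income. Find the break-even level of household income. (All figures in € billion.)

At break-even, C = Y: 269.7 + 0.85Y = Y
0.15Y = 269.7, so Y = 269.7/0.15 = 1798

Y = 1798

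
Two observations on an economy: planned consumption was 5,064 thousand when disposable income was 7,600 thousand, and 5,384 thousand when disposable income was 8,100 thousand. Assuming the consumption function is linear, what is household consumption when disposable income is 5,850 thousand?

C = 3944

MPC = (5384 − 5064)/(8100 − 7600) = 320/500 = 0.64
a = 5064 − 0.64(7600) = 5064 − 4864 = 200
C = 200 + 0.64(5850) = 200 + 3744 = 3944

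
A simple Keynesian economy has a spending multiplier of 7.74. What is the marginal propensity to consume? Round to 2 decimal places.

MPC = 0.87

k = 1/(1 − MPC), so 1 − MPC = 1/k = 1/7.74 = 0.1292
MPC = 1 − 0.1292 = 0.87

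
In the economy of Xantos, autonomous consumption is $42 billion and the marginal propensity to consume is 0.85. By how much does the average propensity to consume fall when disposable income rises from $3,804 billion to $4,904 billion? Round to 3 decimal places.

At Y = 3804: C = 42 + 0.85(3804) = 3275.4, APC = 3275.4/3804 = 0.8610
At Y = 4904: C = 4210.4, APC = 4210.4/4904 = 0.8586
Fall in APC = 0.8610 − 0.8586 = 0.0024 ≈ 0.002

ΔAPC = 0.002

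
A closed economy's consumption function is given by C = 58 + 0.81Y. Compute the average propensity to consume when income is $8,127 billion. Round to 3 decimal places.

C = 58 + 0.81(8127) = 6640.87
APC = C/Y = 6640.87/8127 = 0.817

APC = 0.817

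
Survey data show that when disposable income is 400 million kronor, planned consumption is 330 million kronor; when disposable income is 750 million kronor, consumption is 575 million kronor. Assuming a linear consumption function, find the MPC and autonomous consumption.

MPC = ΔC/ΔY = (575 − 330)/(750 − 400) = 245/350 = 0.7
a = C − MPC·Y = 330 − 0.7(400) = 330 − 280 = 50

MPC = 0.7; a = 50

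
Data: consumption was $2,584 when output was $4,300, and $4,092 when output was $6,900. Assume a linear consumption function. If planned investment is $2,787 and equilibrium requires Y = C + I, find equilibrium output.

MPC = (4092 − 2584)/(6900 − 4300) = 1508/2600 = 0.58
a = 2584 − 0.58(4300) = 90
Equilibrium: Y = 90 + 0.58Y + 2787
0.42Y = 2877, so Y = 2877/0.42 = 6850

Y = 6850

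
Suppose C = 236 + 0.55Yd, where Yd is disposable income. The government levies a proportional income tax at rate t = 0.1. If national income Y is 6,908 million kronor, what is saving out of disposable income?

S = 2561.74

Yd = (1 − 0.1)(6908) = 0.9(6908) = 6217.2
C = 236 + 0.55(6217.2) = 236 + 3419.46 = 3655.46
S = Yd − C = 6217.2 − 3655.46 = 2561.74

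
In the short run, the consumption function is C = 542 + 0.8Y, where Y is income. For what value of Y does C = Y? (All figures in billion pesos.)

Y = 2710

At break-even, C = Y: 542 + 0.8Y = Y
0.2Y = 542, so Y = 542/0.2 = 2710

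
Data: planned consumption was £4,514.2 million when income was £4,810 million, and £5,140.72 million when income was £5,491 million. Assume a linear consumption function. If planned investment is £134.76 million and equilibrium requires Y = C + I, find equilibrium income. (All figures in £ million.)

Y = 2797

MPC = (5140.72 − 4514.2)/(5491 − 4810) = 626.52/681 = 0.92
a = 4514.2 − 0.92(4810) = 89
Equilibrium: Y = 89 + 0.92Y + 134.76
0.08Y = 223.76, so Y = 223.76/0.08 = 2797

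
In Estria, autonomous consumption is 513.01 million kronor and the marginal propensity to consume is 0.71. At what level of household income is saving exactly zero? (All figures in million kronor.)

Y = 1769

At break-even, C = Y: 513.01 + 0.71Y = Y
0.29Y = 513.01, so Y = 513.01/0.29 = 1769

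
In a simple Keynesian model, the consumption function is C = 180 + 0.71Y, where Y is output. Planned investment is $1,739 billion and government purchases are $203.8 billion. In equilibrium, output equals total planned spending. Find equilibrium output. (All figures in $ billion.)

Y = 7320

Y = C + I + G = 180 + 0.71Y + 1739 + 203.8
Y − 0.71Y = 2122.8
0.29Y = 2122.8, so Y = 2122.8/0.29 = 7320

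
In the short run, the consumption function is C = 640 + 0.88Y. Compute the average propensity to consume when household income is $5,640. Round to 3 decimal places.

APC = 0.993

C = 640 + 0.88(5640) = 5603.2
APC = C/Y = 5603.2/5640 = 0.993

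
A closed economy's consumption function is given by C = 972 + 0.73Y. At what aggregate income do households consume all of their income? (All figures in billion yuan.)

Y = 3600

At break-even, C = Y: 972 + 0.73Y = Y
0.27Y = 972, so Y = 972/0.27 = 3600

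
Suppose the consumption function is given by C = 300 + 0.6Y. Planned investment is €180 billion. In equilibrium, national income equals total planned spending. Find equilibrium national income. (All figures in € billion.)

Y = 1200

Y = C + I = 300 + 0.6Y + 180
Y − 0.6Y = 480
0.4Y = 480, so Y = 480/0.4 = 1200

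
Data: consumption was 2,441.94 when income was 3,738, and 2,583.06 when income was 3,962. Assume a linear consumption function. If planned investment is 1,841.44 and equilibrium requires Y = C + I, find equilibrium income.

Y = 5212

MPC = (2583.06 − 2441.94)/(3962 − 3738) = 141.12/224 = 0.63
a = 2441.94 − 0.63(3738) = 87
Equilibrium: Y = 87 + 0.63Y + 1841.44
0.37Y = 1928.44, so Y = 1928.44/0.37 = 5212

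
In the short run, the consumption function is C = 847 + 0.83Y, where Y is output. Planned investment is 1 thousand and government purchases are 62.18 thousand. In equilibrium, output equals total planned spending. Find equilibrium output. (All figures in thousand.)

Y = C + I + G = 847 + 0.83Y + 1 + 62.18
Y − 0.83Y = 910.18
0.17Y = 910.18, so Y = 910.18/0.17 = 5354

Y = 5354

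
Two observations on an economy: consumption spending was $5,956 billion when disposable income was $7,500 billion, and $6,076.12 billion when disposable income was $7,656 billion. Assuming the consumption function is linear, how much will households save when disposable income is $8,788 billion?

MPC = (6076.12 − 5956)/(7656 − 7500) = 120.12/156 = 0.77
a = 5956 − 0.77(7500) = 5956 − 5775 = 181
C = 181 + 0.77(8788) = 6947.76
S = 8788 − 6947.76 = 1840.24

S = 1840.24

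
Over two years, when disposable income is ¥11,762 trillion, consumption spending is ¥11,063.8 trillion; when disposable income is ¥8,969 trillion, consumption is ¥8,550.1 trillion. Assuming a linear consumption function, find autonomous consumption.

MPC = ΔC/ΔY = (11063.8 − 8550.1)/(11762 − 8969) = 2513.7/2793 = 0.9
a = C − MPC·Y = 8550.1 − 0.9(8969) = 8550.1 − 8072.1 = 478

a = 478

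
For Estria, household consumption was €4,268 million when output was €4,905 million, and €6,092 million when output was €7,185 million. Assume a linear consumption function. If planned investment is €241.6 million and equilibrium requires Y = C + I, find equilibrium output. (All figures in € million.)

Y = 2928

MPC = (6092 − 4268)/(7185 − 4905) = 1824/2280 = 0.8
a = 4268 − 0.8(4905) = 344
Equilibrium: Y = 344 + 0.8Y + 241.6
0.2Y = 585.6, so Y = 585.6/0.2 = 2928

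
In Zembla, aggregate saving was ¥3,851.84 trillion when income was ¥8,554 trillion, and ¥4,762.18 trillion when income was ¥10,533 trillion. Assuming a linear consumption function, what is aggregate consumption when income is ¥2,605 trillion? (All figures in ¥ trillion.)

C = 1489.7

MPS = ΔS/ΔY = (4762.18 − 3851.84)/(10533 − 8554) = 910.34/1979 = 0.46
MPC = 1 − MPS = 0.54
Autonomous saving = 3851.84 − 0.46(8554) = -83, so a = 83
C = 83 + 0.54(2605) = 83 + 1406.7 = 1489.7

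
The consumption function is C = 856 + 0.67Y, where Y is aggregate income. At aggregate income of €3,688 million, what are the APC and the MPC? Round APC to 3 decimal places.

APC = 0.902; MPC = 0.67

MPC = 0.67 (the slope of the consumption function)
C = 856 + 0.67(3688) = 3326.96, so APC = 3326.96/3688 = 0.902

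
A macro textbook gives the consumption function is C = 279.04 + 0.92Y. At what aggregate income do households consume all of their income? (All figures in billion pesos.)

Y = 3488

At break-even, C = Y: 279.04 + 0.92Y = Y
0.08Y = 279.04, so Y = 279.04/0.08 = 3488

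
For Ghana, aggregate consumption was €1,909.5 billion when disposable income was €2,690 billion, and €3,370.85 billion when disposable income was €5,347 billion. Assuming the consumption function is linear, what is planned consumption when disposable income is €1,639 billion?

MPC = (3370.85 − 1909.5)/(5347 − 2690) = 1461.35/2657 = 0.55
a = 1909.5 − 0.55(2690) = 1909.5 − 1479.5 = 430
C = 430 + 0.55(1639) = 430 + 901.45 = 1331.45

C = 1331.45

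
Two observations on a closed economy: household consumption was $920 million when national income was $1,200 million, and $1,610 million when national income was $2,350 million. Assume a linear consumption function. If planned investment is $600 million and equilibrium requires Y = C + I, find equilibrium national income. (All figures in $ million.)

MPC = (1610 − 920)/(2350 − 1200) = 690/1150 = 0.6
a = 920 − 0.6(1200) = 200
Equilibrium: Y = 200 + 0.6Y + 600
0.4Y = 800, so Y = 800/0.4 = 2000

Y = 2000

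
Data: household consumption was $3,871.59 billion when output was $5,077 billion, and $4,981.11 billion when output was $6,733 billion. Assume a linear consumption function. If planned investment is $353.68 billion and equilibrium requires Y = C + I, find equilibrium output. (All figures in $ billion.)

Y = 2496

MPC = (4981.11 − 3871.59)/(6733 − 5077) = 1109.52/1656 = 0.67
a = 3871.59 − 0.67(5077) = 470
Equilibrium: Y = 470 + 0.67Y + 353.68
0.33Y = 823.68, so Y = 823.68/0.33 = 2496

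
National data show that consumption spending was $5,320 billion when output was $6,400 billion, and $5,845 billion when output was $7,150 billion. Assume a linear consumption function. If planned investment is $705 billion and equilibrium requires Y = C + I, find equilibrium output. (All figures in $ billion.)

MPC = (5845 − 5320)/(7150 − 6400) = 525/750 = 0.7
a = 5320 − 0.7(6400) = 840
Equilibrium: Y = 840 + 0.7Y + 705
0.3Y = 1545, so Y = 1545/0.3 = 5150

Y = 5150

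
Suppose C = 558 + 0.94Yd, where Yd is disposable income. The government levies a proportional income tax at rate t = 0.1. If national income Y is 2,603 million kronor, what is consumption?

Yd = (1 − 0.1)(2603) = 0.9(2603) = 2342.7
C = 558 + 0.94(2342.7) = 558 + 2202.138 = 2760.138

C = 2760.138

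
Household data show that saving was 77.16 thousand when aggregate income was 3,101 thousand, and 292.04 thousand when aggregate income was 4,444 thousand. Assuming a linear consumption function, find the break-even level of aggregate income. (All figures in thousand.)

MPS = ΔS/ΔY = (292.04 − 77.16)/(4444 − 3101) = 214.88/1343 = 0.16
MPC = 1 − MPS = 0.84
From S(3101) = 77.16: −a + 0.16(3101) = 77.16, so a = 496.16 − 77.16 = 419
Break-even (S = 0): Y = a/MPS = 419/0.16 = 2618.75

Y = 2618.75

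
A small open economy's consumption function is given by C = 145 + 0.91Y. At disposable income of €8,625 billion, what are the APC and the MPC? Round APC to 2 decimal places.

MPC = 0.91 (the slope of the consumption function)
C = 145 + 0.91(8625) = 7993.75, so APC = 7993.75/8625 = 0.93

APC = 0.93; MPC = 0.91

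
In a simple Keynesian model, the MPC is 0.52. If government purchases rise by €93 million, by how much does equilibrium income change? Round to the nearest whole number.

ΔY ≈ 194

The multiplier is 1/(1 − MPC) = 1/0.48.
ΔY = 93/0.48 = 193.75 ≈ 194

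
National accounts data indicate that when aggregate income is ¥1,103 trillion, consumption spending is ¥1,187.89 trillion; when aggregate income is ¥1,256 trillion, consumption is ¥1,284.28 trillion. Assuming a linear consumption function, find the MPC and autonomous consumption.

MPC = ΔC/ΔY = (1284.28 − 1187.89)/(1256 − 1103) = 96.39/153 = 0.63
a = C − MPC·Y = 1187.89 − 0.63(1103) = 1187.89 − 694.89 = 493

MPC = 0.63; a = 493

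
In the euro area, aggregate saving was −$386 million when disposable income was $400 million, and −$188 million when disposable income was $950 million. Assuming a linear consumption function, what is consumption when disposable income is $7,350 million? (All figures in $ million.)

MPS = ΔS/ΔY = (-188 − (-386))/(950 − 400) = 198/550 = 0.36
MPC = 1 − MPS = 0.64
Autonomous saving = -386 − 0.36(400) = -530, so a = 530
C = 530 + 0.64(7350) = 530 + 4704 = 5234

C = 5234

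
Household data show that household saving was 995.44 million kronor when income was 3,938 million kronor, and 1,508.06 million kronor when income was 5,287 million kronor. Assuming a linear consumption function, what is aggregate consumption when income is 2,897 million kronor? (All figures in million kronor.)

MPS = ΔS/ΔY = (1508.06 − 995.44)/(5287 − 3938) = 512.62/1349 = 0.38
MPC = 1 − MPS = 0.62
Autonomous saving = 995.44 − 0.38(3938) = -501, so a = 501
C = 501 + 0.62(2897) = 501 + 1796.14 = 2297.14

C = 2297.14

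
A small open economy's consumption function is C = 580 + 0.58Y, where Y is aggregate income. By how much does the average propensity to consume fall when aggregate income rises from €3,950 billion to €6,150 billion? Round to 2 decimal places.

At Y = 3950: C = 580 + 0.58(3950) = 2871, APC = 2871/3950 = 0.727
At Y = 6150: C = 4147, APC = 4147/6150 = 0.674
Fall in APC = 0.727 − 0.674 = 0.053 ≈ 0.05

ΔAPC = 0.05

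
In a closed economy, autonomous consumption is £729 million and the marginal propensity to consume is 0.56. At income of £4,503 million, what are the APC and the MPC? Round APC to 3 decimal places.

MPC = 0.56 (the slope of the consumption function)
C = 729 + 0.56(4503) = 3250.68, so APC = 3250.68/4503 = 0.722

APC = 0.722; MPC = 0.56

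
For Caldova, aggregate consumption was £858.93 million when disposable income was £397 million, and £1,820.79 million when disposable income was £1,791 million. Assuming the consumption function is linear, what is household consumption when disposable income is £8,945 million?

C = 6757.05

MPC = (1820.79 − 858.93)/(1791 − 397) = 961.86/1394 = 0.69
a = 858.93 − 0.69(397) = 858.93 − 273.93 = 585
C = 585 + 0.69(8945) = 585 + 6172.05 = 6757.05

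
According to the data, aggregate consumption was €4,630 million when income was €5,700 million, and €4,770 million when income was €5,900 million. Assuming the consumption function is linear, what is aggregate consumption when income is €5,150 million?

C = 4245

MPC = (4770 − 4630)/(5900 − 5700) = 140/200 = 0.7
a = 4630 − 0.7(5700) = 4630 − 3990 = 640
C = 640 + 0.7(5150) = 640 + 3605 = 4245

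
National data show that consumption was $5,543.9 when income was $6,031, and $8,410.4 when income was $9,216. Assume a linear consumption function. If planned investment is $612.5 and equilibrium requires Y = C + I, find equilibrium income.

MPC = (8410.4 − 5543.9)/(9216 − 6031) = 2866.5/3185 = 0.9
a = 5543.9 − 0.9(6031) = 116
Equilibrium: Y = 116 + 0.9Y + 612.5
0.1Y = 728.5, so Y = 728.5/0.1 = 7285

Y = 7285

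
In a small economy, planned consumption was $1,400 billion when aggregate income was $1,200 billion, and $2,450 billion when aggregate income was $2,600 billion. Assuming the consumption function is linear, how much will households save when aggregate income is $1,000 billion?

S = -250

MPC = (2450 − 1400)/(2600 − 1200) = 1050/1400 = 0.75
a = 1400 − 0.75(1200) = 1400 − 900 = 500
C = 500 + 0.75(1000) = 1250
S = 1000 − 1250 = -250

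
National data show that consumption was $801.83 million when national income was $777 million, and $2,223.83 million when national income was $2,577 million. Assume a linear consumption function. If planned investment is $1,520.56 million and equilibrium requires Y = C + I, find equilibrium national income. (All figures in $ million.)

MPC = (2223.83 − 801.83)/(2577 − 777) = 1422/1800 = 0.79
a = 801.83 − 0.79(777) = 188
Equilibrium: Y = 188 + 0.79Y + 1520.56
0.21Y = 1708.56, so Y = 1708.56/0.21 = 8136

Y = 8136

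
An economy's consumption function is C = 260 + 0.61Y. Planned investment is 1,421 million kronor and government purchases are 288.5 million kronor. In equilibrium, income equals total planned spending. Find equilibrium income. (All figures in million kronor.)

Y = C + I + G = 260 + 0.61Y + 1421 + 288.5
Y − 0.61Y = 1969.5
0.39Y = 1969.5, so Y = 1969.5/0.39 = 5050

Y = 5050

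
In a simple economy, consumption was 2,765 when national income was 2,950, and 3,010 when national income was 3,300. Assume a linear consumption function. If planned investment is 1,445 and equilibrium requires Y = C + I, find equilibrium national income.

Y = 7150

MPC = (3010 − 2765)/(3300 − 2950) = 245/350 = 0.7
a = 2765 − 0.7(2950) = 700
Equilibrium: Y = 700 + 0.7Y + 1445
0.3Y = 2145, so Y = 2145/0.3 = 7150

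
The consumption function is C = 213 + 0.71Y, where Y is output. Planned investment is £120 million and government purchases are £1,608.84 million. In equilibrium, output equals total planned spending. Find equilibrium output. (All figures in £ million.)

Y = C + I + G = 213 + 0.71Y + 120 + 1608.84
Y − 0.71Y = 1941.84
0.29Y = 1941.84, so Y = 1941.84/0.29 = 6696

Y = 6696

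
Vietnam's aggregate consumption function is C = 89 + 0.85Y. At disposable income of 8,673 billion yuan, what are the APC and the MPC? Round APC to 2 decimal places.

APC = 0.86; MPC = 0.85

MPC = 0.85 (the slope of the consumption function)
C = 89 + 0.85(8673) = 7461.05, so APC = 7461.05/8673 = 0.86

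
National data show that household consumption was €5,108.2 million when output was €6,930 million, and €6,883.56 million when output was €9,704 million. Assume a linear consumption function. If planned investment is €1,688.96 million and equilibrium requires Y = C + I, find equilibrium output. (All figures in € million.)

Y = 6561

MPC = (6883.56 − 5108.2)/(9704 − 6930) = 1775.36/2774 = 0.64
a = 5108.2 − 0.64(6930) = 673
Equilibrium: Y = 673 + 0.64Y + 1688.96
0.36Y = 2361.96, so Y = 2361.96/0.36 = 6561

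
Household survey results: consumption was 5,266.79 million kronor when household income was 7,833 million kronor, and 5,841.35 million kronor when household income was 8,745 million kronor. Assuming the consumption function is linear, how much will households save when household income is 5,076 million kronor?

S = 1546.12

MPC = (5841.35 − 5266.79)/(8745 − 7833) = 574.56/912 = 0.63
a = 5266.79 − 0.63(7833) = 5266.79 − 4934.79 = 332
C = 332 + 0.63(5076) = 3529.88
S = 5076 − 3529.88 = 1546.12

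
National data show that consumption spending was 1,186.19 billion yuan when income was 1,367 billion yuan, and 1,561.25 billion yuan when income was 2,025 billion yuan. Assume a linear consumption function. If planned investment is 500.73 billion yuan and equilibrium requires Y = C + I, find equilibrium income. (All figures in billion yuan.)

MPC = (1561.25 − 1186.19)/(2025 − 1367) = 375.06/658 = 0.57
a = 1186.19 − 0.57(1367) = 407
Equilibrium: Y = 407 + 0.57Y + 500.73
0.43Y = 907.73, so Y = 907.73/0.43 = 2111

Y = 2111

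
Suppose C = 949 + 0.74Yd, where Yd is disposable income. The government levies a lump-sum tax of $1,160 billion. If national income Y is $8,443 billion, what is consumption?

C = 6338.42

Yd = Y − T = 8443 − 1160 = 7283
C = 949 + 0.74(7283) = 949 + 5389.42 = 6338.42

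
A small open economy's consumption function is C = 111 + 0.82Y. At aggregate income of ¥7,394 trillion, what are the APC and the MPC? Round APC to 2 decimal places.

APC = 0.84; MPC = 0.82

MPC = 0.82 (the slope of the consumption function)
C = 111 + 0.82(7394) = 6174.08, so APC = 6174.08/7394 = 0.84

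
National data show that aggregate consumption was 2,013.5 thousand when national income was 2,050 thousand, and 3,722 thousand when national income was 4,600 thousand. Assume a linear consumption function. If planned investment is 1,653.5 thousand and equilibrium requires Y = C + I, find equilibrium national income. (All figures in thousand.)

MPC = (3722 − 2013.5)/(4600 − 2050) = 1708.5/2550 = 0.67
a = 2013.5 − 0.67(2050) = 640
Equilibrium: Y = 640 + 0.67Y + 1653.5
0.33Y = 2293.5, so Y = 2293.5/0.33 = 6950

Y = 6950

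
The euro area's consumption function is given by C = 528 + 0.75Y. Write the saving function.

S = -528 + 0.25Y

S = Y − C = Y − (528 + 0.75Y) = -528 + (1 − 0.75)Y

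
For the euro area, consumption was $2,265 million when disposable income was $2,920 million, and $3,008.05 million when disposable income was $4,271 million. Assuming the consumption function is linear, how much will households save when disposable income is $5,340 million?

S = 1744

MPC = (3008.05 − 2265)/(4271 − 2920) = 743.05/1351 = 0.55
a = 2265 − 0.55(2920) = 2265 − 1606 = 659
C = 659 + 0.55(5340) = 3596
S = 5340 − 3596 = 1744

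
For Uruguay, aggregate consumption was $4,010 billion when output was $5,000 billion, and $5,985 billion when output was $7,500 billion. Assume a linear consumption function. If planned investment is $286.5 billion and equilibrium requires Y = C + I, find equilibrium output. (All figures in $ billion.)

MPC = (5985 − 4010)/(7500 − 5000) = 1975/2500 = 0.79
a = 4010 − 0.79(5000) = 60
Equilibrium: Y = 60 + 0.79Y + 286.5
0.21Y = 346.5, so Y = 346.5/0.21 = 1650

Y = 1650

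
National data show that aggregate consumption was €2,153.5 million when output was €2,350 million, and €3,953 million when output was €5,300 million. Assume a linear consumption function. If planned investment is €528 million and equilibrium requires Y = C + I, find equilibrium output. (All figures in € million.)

MPC = (3953 − 2153.5)/(5300 − 2350) = 1799.5/2950 = 0.61
a = 2153.5 − 0.61(2350) = 720
Equilibrium: Y = 720 + 0.61Y + 528
0.39Y = 1248, so Y = 1248/0.39 = 3200

Y = 3200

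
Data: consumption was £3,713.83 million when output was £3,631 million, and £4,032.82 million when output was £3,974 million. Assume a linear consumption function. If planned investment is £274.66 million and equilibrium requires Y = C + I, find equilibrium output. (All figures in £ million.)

Y = 8738

MPC = (4032.82 − 3713.83)/(3974 − 3631) = 318.99/343 = 0.93
a = 3713.83 − 0.93(3631) = 337
Equilibrium: Y = 337 + 0.93Y + 274.66
0.07Y = 611.66, so Y = 611.66/0.07 = 8738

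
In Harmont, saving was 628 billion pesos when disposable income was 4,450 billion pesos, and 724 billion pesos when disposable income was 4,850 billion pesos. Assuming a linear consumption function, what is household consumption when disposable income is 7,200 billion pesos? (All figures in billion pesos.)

MPS = ΔS/ΔY = (724 − 628)/(4850 − 4450) = 96/400 = 0.24
MPC = 1 − MPS = 0.76
Autonomous saving = 628 − 0.24(4450) = -440, so a = 440
C = 440 + 0.76(7200) = 440 + 5472 = 5912

C = 5912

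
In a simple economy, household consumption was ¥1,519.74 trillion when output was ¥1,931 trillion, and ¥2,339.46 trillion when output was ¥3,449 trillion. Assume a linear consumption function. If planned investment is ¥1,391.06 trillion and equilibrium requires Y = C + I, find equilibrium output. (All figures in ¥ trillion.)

MPC = (2339.46 − 1519.74)/(3449 − 1931) = 819.72/1518 = 0.54
a = 1519.74 − 0.54(1931) = 477
Equilibrium: Y = 477 + 0.54Y + 1391.06
0.46Y = 1868.06, so Y = 1868.06/0.46 = 4061

Y = 4061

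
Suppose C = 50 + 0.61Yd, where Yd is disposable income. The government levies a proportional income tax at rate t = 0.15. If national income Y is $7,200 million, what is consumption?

C = 3783.2

Yd = (1 − 0.15)(7200) = 0.85(7200) = 6120
C = 50 + 0.61(6120) = 50 + 3733.2 = 3783.2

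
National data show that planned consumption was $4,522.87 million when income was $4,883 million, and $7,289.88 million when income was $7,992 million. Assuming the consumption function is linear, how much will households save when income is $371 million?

S = -136.19

MPC = (7289.88 − 4522.87)/(7992 − 4883) = 2767.01/3109 = 0.89
a = 4522.87 − 0.89(4883) = 4522.87 − 4345.87 = 177
C = 177 + 0.89(371) = 507.19
S = 371 − 507.19 = -136.19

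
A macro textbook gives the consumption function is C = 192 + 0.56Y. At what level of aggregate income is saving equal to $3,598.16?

Y = 8614

S = Y − C = -192 + 0.44Y
-192 + 0.44Y = 3598.16, so 0.44Y = 3790.16 and Y = 8614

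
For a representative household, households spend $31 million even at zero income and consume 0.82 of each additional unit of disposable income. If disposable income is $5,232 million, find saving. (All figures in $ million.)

C = 31 + 0.82(5232) = 31 + 4290.24 = 4321.24
S = Y − C = 5232 − 4321.24 = 910.76

S = 910.76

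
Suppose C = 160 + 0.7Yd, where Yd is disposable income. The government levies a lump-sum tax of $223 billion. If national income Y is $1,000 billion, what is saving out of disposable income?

S = 73.1

Yd = Y − T = 1000 − 223 = 777
C = 160 + 0.7(777) = 160 + 543.9 = 703.9
S = Yd − C = 777 − 703.9 = 73.1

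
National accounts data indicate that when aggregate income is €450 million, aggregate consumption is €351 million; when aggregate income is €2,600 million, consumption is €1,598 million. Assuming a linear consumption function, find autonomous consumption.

MPC = ΔC/ΔY = (1598 − 351)/(2600 − 450) = 1247/2150 = 0.58
a = C − MPC·Y = 351 − 0.58(450) = 351 − 261 = 90

a = 90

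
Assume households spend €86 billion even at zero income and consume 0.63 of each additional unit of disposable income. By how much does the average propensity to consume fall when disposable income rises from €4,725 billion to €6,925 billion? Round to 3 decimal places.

ΔAPC = 0.006

At Y = 4725: C = 86 + 0.63(4725) = 3062.75, APC = 3062.75/4725 = 0.6482
At Y = 6925: C = 4448.75, APC = 4448.75/6925 = 0.6424
Fall in APC = 0.6482 − 0.6424 = 0.0058 ≈ 0.006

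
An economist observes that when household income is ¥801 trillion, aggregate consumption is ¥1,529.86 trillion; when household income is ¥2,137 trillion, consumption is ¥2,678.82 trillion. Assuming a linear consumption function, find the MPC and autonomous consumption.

MPC = 0.86; a = 841

MPC = ΔC/ΔY = (2678.82 − 1529.86)/(2137 − 801) = 1148.96/1336 = 0.86
a = C − MPC·Y = 1529.86 − 0.86(801) = 1529.86 − 688.86 = 841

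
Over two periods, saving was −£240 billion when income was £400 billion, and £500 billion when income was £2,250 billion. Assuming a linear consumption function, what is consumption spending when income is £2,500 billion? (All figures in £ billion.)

C = 1900

MPS = ΔS/ΔY = (500 − (-240))/(2250 − 400) = 740/1850 = 0.4
MPC = 1 − MPS = 0.6
Autonomous saving = -240 − 0.4(400) = -400, so a = 400
C = 400 + 0.6(2500) = 400 + 1500 = 1900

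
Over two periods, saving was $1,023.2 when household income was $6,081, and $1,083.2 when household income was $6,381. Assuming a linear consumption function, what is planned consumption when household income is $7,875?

MPS = ΔS/ΔY = (1083.2 − 1023.2)/(6381 − 6081) = 60/300 = 0.2
MPC = 1 − MPS = 0.8
Autonomous saving = 1023.2 − 0.2(6081) = -193, so a = 193
C = 193 + 0.8(7875) = 193 + 6300 = 6493

C = 6493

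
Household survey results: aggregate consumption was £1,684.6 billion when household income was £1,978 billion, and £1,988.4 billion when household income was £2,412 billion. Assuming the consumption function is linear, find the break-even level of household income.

MPC = (1988.4 − 1684.6)/(2412 − 1978) = 303.8/434 = 0.7
a = 1684.6 − 0.7(1978) = 1684.6 − 1384.6 = 300
Break-even: Y = a/(1−MPC) = 300/0.3 = 1000

Y = 1000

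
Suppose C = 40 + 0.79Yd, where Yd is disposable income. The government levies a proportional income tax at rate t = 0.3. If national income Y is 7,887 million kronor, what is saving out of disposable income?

Yd = (1 − 0.3)(7887) = 0.7(7887) = 5520.9
C = 40 + 0.79(5520.9) = 40 + 4361.511 = 4401.511
S = Yd − C = 5520.9 − 4401.511 = 1119.389

S = 1119.389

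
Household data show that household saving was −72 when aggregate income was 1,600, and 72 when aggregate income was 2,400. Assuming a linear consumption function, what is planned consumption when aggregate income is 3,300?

MPS = ΔS/ΔY = (72 − (-72))/(2400 − 1600) = 144/800 = 0.18
MPC = 1 − MPS = 0.82
Autonomous saving = -72 − 0.18(1600) = -360, so a = 360
C = 360 + 0.82(3300) = 360 + 2706 = 3066

C = 3066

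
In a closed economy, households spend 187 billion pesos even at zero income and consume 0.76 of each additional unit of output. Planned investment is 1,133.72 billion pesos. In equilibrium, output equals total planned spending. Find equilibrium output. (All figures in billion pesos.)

Y = C + I = 187 + 0.76Y + 1133.72
Y − 0.76Y = 1320.72
0.24Y = 1320.72, so Y = 1320.72/0.24 = 5503

Y = 5503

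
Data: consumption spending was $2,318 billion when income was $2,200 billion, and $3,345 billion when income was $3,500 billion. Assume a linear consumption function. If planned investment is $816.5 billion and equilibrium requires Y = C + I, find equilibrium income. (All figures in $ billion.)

MPC = (3345 − 2318)/(3500 − 2200) = 1027/1300 = 0.79
a = 2318 − 0.79(2200) = 580
Equilibrium: Y = 580 + 0.79Y + 816.5
0.21Y = 1396.5, so Y = 1396.5/0.21 = 6650

Y = 6650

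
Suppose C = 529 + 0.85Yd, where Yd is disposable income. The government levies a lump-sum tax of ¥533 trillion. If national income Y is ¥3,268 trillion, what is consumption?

Yd = Y − T = 3268 − 533 = 2735
C = 529 + 0.85(2735) = 529 + 2324.75 = 2853.75

C = 2853.75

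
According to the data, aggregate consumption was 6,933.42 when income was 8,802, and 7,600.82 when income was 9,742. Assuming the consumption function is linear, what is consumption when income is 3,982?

MPC = (7600.82 − 6933.42)/(9742 − 8802) = 667.4/940 = 0.71
a = 6933.42 − 0.71(8802) = 6933.42 − 6249.42 = 684
C = 684 + 0.71(3982) = 684 + 2827.22 = 3511.22

C = 3511.22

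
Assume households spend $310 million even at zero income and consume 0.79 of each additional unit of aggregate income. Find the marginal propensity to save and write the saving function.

MPS = 0.21; S = -310 + 0.21Y

MPS = 1 − MPC = 1 − 0.79 = 0.21
S = Y − C = -310 + 0.21Y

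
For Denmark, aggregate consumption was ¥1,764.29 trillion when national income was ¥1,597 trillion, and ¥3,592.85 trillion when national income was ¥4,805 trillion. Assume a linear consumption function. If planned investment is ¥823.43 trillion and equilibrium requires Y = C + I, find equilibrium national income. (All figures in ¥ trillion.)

MPC = (3592.85 − 1764.29)/(4805 − 1597) = 1828.56/3208 = 0.57
a = 1764.29 − 0.57(1597) = 854
Equilibrium: Y = 854 + 0.57Y + 823.43
0.43Y = 1677.43, so Y = 1677.43/0.43 = 3901

Y = 3901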